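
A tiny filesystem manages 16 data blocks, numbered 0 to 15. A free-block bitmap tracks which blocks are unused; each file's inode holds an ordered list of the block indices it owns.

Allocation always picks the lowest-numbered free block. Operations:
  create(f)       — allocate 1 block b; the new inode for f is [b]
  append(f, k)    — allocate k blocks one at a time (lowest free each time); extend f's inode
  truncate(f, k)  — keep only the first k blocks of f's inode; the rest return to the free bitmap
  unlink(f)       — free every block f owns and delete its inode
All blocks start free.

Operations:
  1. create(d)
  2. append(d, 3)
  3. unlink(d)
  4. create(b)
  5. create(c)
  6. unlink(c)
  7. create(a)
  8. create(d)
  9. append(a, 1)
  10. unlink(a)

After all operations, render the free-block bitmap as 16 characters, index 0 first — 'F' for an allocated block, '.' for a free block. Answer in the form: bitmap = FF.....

bitmap = F.F.............

create(d): bitmap=F............... | d=[0]
append(d, 3): bitmap=FFFF............ | d=[0, 1, 2, 3]
unlink(d): bitmap=................ | 
create(b): bitmap=F............... | b=[0]
create(c): bitmap=FF.............. | b=[0] c=[1]
unlink(c): bitmap=F............... | b=[0]
create(a): bitmap=FF.............. | a=[1] b=[0]
create(d): bitmap=FFF............. | a=[1] b=[0] d=[2]
append(a, 1): bitmap=FFFF............ | a=[1, 3] b=[0] d=[2]
unlink(a): bitmap=F.F............. | b=[0] d=[2]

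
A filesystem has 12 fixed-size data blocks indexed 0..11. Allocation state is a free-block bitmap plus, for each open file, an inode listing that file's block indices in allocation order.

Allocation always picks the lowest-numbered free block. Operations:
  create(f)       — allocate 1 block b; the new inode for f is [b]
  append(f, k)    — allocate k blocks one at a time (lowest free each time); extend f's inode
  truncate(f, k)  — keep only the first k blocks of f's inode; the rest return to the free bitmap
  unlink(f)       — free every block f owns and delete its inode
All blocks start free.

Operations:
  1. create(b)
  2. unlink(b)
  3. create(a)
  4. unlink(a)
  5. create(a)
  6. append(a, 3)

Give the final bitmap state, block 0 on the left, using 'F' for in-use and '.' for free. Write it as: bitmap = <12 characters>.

bitmap = FFFF........

  1. create(b)  ⇒  F...........  {b→[0]}
  2. unlink(b)  ⇒  ............  {}
  3. create(a)  ⇒  F...........  {a→[0]}
  4. unlink(a)  ⇒  ............  {}
  5. create(a)  ⇒  F...........  {a→[0]}
  6. append(a, 3)  ⇒  FFFF........  {a→[0, 1, 2, 3]}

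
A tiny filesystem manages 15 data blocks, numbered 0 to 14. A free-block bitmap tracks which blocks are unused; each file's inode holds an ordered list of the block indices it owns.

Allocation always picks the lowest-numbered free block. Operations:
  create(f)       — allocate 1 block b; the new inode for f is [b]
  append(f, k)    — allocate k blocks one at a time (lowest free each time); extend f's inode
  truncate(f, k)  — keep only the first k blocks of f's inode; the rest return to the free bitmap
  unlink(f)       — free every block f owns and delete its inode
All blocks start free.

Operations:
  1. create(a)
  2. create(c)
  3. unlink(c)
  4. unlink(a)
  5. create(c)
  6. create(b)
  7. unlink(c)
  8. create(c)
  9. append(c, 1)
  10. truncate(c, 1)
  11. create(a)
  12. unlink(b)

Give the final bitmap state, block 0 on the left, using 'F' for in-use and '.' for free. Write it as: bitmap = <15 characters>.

bitmap = F.F............

after create(a) → a:[0]  free=[F..............]
after create(c) → a:[0], c:[1]  free=[FF.............]
after unlink(c) → a:[0]  free=[F..............]
after unlink(a) →   free=[...............]
after create(c) → c:[0]  free=[F..............]
after create(b) → b:[1], c:[0]  free=[FF.............]
after unlink(c) → b:[1]  free=[.F.............]
after create(c) → b:[1], c:[0]  free=[FF.............]
after append(c, 1) → b:[1], c:[0, 2]  free=[FFF............]
after truncate(c, 1) → b:[1], c:[0]  free=[FF.............]
after create(a) → a:[2], b:[1], c:[0]  free=[FFF............]
after unlink(b) → a:[2], c:[0]  free=[F.F............]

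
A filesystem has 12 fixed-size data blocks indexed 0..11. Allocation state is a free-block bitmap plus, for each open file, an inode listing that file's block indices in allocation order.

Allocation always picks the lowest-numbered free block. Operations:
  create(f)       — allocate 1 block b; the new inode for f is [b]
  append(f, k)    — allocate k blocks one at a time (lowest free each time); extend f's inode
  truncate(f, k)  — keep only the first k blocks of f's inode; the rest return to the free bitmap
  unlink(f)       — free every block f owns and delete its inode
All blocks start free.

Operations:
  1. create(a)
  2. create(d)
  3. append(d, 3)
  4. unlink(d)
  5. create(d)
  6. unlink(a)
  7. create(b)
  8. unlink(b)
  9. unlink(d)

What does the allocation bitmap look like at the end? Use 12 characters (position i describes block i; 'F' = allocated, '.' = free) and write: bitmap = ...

  1. create(a)  ⇒  F...........  {a→[0]}
  2. create(d)  ⇒  FF..........  {a→[0]; d→[1]}
  3. append(d, 3)  ⇒  FFFFF.......  {a→[0]; d→[1, 2, 3, 4]}
  4. unlink(d)  ⇒  F...........  {a→[0]}
  5. create(d)  ⇒  FF..........  {a→[0]; d→[1]}
  6. unlink(a)  ⇒  .F..........  {d→[1]}
  7. create(b)  ⇒  FF..........  {b→[0]; d→[1]}
  8. unlink(b)  ⇒  .F..........  {d→[1]}
  9. unlink(d)  ⇒  ............  {}

bitmap = ............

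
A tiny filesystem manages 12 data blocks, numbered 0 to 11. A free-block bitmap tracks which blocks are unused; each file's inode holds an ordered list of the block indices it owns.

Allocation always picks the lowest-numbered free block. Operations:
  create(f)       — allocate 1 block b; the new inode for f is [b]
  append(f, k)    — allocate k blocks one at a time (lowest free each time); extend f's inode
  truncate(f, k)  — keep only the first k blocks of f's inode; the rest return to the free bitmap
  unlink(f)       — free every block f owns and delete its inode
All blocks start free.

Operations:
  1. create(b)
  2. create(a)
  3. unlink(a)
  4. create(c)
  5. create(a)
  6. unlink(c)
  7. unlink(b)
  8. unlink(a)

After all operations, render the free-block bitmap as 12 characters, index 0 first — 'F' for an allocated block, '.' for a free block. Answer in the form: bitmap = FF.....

[1] create(b) — b=0 (map F...........)
[2] create(a) — a=1 b=0 (map FF..........)
[3] unlink(a) — b=0 (map F...........)
[4] create(c) — b=0 c=1 (map FF..........)
[5] create(a) — a=2 b=0 c=1 (map FFF.........)
[6] unlink(c) — a=2 b=0 (map F.F.........)
[7] unlink(b) — a=2 (map ..F.........)
[8] unlink(a) —  (map ............)

bitmap = ............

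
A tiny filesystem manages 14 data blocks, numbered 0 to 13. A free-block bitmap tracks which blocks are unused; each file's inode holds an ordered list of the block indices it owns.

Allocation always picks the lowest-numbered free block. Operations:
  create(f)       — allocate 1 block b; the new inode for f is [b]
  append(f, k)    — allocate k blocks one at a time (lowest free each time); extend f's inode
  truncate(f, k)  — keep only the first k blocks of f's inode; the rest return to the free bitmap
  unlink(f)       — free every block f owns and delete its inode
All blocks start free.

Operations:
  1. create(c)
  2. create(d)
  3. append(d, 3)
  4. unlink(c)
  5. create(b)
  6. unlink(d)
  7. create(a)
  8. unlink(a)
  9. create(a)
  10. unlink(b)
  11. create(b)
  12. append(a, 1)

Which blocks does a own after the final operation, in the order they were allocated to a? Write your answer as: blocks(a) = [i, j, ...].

after create(c) → c:[0]  free=[F.............]
after create(d) → c:[0], d:[1]  free=[FF............]
after append(d, 3) → c:[0], d:[1, 2, 3, 4]  free=[FFFFF.........]
after unlink(c) → d:[1, 2, 3, 4]  free=[.FFFF.........]
after create(b) → b:[0], d:[1, 2, 3, 4]  free=[FFFFF.........]
after unlink(d) → b:[0]  free=[F.............]
after create(a) → a:[1], b:[0]  free=[FF............]
after unlink(a) → b:[0]  free=[F.............]
after create(a) → a:[1], b:[0]  free=[FF............]
after unlink(b) → a:[1]  free=[.F............]
after create(b) → a:[1], b:[0]  free=[FF............]
after append(a, 1) → a:[1, 2], b:[0]  free=[FFF...........]

blocks(a) = [1, 2]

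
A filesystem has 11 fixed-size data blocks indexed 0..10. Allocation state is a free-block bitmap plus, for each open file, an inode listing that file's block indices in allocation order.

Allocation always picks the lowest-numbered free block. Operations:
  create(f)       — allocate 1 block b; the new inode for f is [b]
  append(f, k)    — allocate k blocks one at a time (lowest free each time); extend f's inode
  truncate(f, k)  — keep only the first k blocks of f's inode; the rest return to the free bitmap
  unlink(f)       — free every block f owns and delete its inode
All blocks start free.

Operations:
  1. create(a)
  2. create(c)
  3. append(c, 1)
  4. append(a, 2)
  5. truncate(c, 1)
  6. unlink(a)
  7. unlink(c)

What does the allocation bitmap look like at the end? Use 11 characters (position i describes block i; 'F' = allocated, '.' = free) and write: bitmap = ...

bitmap = ...........

create(a): bitmap=F.......... | a=[0]
create(c): bitmap=FF......... | a=[0] c=[1]
append(c, 1): bitmap=FFF........ | a=[0] c=[1, 2]
append(a, 2): bitmap=FFFFF...... | a=[0, 3, 4] c=[1, 2]
truncate(c, 1): bitmap=FF.FF...... | a=[0, 3, 4] c=[1]
unlink(a): bitmap=.F......... | c=[1]
unlink(c): bitmap=........... | 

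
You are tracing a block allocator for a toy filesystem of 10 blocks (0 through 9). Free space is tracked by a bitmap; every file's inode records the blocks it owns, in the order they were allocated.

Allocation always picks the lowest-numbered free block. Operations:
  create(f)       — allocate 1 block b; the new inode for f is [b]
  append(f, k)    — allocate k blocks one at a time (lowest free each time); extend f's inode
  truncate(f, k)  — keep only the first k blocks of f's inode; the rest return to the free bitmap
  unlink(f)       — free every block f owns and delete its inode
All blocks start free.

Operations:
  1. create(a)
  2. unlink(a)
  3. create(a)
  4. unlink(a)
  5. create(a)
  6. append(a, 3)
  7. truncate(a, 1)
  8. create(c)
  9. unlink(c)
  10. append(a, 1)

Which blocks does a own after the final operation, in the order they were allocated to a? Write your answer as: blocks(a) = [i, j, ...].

create(a): bitmap=F......... | a=[0]
unlink(a): bitmap=.......... | 
create(a): bitmap=F......... | a=[0]
unlink(a): bitmap=.......... | 
create(a): bitmap=F......... | a=[0]
append(a, 3): bitmap=FFFF...... | a=[0, 1, 2, 3]
truncate(a, 1): bitmap=F......... | a=[0]
create(c): bitmap=FF........ | a=[0] c=[1]
unlink(c): bitmap=F......... | a=[0]
append(a, 1): bitmap=FF........ | a=[0, 1]

blocks(a) = [0, 1]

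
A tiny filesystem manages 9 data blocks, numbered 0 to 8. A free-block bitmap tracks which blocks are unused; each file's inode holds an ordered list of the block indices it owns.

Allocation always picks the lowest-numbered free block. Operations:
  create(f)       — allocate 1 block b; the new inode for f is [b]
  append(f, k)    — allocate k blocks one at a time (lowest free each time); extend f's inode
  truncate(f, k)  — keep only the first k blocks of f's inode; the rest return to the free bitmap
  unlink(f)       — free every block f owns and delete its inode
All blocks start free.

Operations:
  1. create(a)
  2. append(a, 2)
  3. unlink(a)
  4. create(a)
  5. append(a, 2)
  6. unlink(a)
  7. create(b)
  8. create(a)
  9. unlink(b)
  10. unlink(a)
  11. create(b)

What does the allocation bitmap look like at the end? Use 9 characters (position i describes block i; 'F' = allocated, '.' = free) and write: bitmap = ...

bitmap = F........

after create(a) → a:[0]  free=[F........]
after append(a, 2) → a:[0, 1, 2]  free=[FFF......]
after unlink(a) →   free=[.........]
after create(a) → a:[0]  free=[F........]
after append(a, 2) → a:[0, 1, 2]  free=[FFF......]
after unlink(a) →   free=[.........]
after create(b) → b:[0]  free=[F........]
after create(a) → a:[1], b:[0]  free=[FF.......]
after unlink(b) → a:[1]  free=[.F.......]
after unlink(a) →   free=[.........]
after create(b) → b:[0]  free=[F........]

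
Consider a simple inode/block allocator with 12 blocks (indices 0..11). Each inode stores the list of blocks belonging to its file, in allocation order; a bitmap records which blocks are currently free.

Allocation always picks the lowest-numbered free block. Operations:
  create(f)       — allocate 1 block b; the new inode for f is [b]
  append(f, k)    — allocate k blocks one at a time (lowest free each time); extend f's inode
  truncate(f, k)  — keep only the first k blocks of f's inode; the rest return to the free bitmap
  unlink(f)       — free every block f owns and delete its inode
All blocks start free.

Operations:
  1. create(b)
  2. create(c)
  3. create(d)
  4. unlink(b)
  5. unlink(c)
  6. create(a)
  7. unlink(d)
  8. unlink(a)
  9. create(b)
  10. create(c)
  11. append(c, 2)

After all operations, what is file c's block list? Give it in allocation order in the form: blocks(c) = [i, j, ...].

blocks(c) = [1, 2, 3]

after create(b) → b:[0]  free=[F...........]
after create(c) → b:[0], c:[1]  free=[FF..........]
after create(d) → b:[0], c:[1], d:[2]  free=[FFF.........]
after unlink(b) → c:[1], d:[2]  free=[.FF.........]
after unlink(c) → d:[2]  free=[..F.........]
after create(a) → a:[0], d:[2]  free=[F.F.........]
after unlink(d) → a:[0]  free=[F...........]
after unlink(a) →   free=[............]
after create(b) → b:[0]  free=[F...........]
after create(c) → b:[0], c:[1]  free=[FF..........]
after append(c, 2) → b:[0], c:[1, 2, 3]  free=[FFFF........]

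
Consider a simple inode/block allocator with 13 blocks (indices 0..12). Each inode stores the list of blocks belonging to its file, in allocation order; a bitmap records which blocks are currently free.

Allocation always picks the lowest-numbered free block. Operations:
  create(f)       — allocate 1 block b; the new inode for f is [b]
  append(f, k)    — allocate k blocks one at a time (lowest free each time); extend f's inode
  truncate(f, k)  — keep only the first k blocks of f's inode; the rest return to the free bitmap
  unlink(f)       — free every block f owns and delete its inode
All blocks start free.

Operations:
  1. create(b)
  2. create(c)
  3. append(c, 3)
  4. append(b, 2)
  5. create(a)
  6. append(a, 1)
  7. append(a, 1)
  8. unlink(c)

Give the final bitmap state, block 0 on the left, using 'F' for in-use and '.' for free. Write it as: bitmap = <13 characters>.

  1. create(b)  ⇒  F............  {b→[0]}
  2. create(c)  ⇒  FF...........  {b→[0]; c→[1]}
  3. append(c, 3)  ⇒  FFFFF........  {b→[0]; c→[1, 2, 3, 4]}
  4. append(b, 2)  ⇒  FFFFFFF......  {b→[0, 5, 6]; c→[1, 2, 3, 4]}
  5. create(a)  ⇒  FFFFFFFF.....  {a→[7]; b→[0, 5, 6]; c→[1, 2, 3, 4]}
  6. append(a, 1)  ⇒  FFFFFFFFF....  {a→[7, 8]; b→[0, 5, 6]; c→[1, 2, 3, 4]}
  7. append(a, 1)  ⇒  FFFFFFFFFF...  {a→[7, 8, 9]; b→[0, 5, 6]; c→[1, 2, 3, 4]}
  8. unlink(c)  ⇒  F....FFFFF...  {a→[7, 8, 9]; b→[0, 5, 6]}

bitmap = F....FFFFF...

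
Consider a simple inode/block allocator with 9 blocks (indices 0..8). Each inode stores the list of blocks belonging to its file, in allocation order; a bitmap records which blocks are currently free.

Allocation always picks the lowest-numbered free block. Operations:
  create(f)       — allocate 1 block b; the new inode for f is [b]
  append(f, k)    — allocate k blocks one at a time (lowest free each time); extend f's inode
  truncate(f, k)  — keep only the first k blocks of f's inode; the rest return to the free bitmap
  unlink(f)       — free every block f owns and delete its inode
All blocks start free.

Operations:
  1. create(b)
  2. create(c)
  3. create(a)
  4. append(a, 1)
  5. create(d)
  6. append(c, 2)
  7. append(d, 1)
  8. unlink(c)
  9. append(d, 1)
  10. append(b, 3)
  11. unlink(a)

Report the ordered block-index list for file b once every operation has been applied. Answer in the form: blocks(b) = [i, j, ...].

after create(b) → b:[0]  free=[F........]
after create(c) → b:[0], c:[1]  free=[FF.......]
after create(a) → a:[2], b:[0], c:[1]  free=[FFF......]
after append(a, 1) → a:[2, 3], b:[0], c:[1]  free=[FFFF.....]
after create(d) → a:[2, 3], b:[0], c:[1], d:[4]  free=[FFFFF....]
after append(c, 2) → a:[2, 3], b:[0], c:[1, 5, 6], d:[4]  free=[FFFFFFF..]
after append(d, 1) → a:[2, 3], b:[0], c:[1, 5, 6], d:[4, 7]  free=[FFFFFFFF.]
after unlink(c) → a:[2, 3], b:[0], d:[4, 7]  free=[F.FFF..F.]
after append(d, 1) → a:[2, 3], b:[0], d:[4, 7, 1]  free=[FFFFF..F.]
after append(b, 3) → a:[2, 3], b:[0, 5, 6, 8], d:[4, 7, 1]  free=[FFFFFFFFF]
after unlink(a) → b:[0, 5, 6, 8], d:[4, 7, 1]  free=[FF..FFFFF]

blocks(b) = [0, 5, 6, 8]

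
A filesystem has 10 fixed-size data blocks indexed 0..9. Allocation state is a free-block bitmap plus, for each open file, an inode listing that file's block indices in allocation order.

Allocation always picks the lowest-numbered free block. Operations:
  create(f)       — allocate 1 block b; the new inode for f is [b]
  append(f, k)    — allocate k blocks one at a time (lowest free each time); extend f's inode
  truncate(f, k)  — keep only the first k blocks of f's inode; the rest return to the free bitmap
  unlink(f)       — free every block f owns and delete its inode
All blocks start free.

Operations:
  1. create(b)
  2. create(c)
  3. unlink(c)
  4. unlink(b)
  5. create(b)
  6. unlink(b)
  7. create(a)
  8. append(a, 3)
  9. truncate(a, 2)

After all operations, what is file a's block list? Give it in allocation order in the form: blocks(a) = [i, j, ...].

after create(b) → b:[0]  free=[F.........]
after create(c) → b:[0], c:[1]  free=[FF........]
after unlink(c) → b:[0]  free=[F.........]
after unlink(b) →   free=[..........]
after create(b) → b:[0]  free=[F.........]
after unlink(b) →   free=[..........]
after create(a) → a:[0]  free=[F.........]
after append(a, 3) → a:[0, 1, 2, 3]  free=[FFFF......]
after truncate(a, 2) → a:[0, 1]  free=[FF........]

blocks(a) = [0, 1]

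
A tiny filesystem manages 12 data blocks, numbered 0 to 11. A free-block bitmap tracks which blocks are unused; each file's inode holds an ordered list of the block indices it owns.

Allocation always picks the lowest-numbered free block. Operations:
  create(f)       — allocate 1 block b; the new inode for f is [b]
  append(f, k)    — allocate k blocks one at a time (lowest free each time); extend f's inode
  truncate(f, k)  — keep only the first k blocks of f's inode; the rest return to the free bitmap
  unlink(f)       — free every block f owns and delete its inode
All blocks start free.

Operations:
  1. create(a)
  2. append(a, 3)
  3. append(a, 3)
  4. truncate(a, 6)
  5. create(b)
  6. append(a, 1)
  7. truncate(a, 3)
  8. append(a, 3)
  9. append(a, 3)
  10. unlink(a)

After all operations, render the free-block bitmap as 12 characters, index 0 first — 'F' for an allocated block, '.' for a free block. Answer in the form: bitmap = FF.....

bitmap = ......F.....

after create(a) → a:[0]  free=[F...........]
after append(a, 3) → a:[0, 1, 2, 3]  free=[FFFF........]
after append(a, 3) → a:[0, 1, 2, 3, 4, 5, 6]  free=[FFFFFFF.....]
after truncate(a, 6) → a:[0, 1, 2, 3, 4, 5]  free=[FFFFFF......]
after create(b) → a:[0, 1, 2, 3, 4, 5], b:[6]  free=[FFFFFFF.....]
after append(a, 1) → a:[0, 1, 2, 3, 4, 5, 7], b:[6]  free=[FFFFFFFF....]
after truncate(a, 3) → a:[0, 1, 2], b:[6]  free=[FFF...F.....]
after append(a, 3) → a:[0, 1, 2, 3, 4, 5], b:[6]  free=[FFFFFFF.....]
after append(a, 3) → a:[0, 1, 2, 3, 4, 5, 7, 8, 9], b:[6]  free=[FFFFFFFFFF..]
after unlink(a) → b:[6]  free=[......F.....]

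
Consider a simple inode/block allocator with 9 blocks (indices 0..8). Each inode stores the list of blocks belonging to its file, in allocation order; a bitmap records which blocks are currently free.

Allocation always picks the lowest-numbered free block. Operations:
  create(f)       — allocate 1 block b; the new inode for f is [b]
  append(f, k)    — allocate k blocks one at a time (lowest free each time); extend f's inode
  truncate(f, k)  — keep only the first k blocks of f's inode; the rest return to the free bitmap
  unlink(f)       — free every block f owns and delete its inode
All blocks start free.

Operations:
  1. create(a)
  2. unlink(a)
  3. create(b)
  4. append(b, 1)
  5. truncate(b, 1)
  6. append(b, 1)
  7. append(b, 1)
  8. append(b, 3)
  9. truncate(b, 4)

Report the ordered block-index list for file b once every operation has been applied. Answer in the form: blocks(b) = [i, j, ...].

after create(a) → a:[0]  free=[F........]
after unlink(a) →   free=[.........]
after create(b) → b:[0]  free=[F........]
after append(b, 1) → b:[0, 1]  free=[FF.......]
after truncate(b, 1) → b:[0]  free=[F........]
after append(b, 1) → b:[0, 1]  free=[FF.......]
after append(b, 1) → b:[0, 1, 2]  free=[FFF......]
after append(b, 3) → b:[0, 1, 2, 3, 4, 5]  free=[FFFFFF...]
after truncate(b, 4) → b:[0, 1, 2, 3]  free=[FFFF.....]

blocks(b) = [0, 1, 2, 3]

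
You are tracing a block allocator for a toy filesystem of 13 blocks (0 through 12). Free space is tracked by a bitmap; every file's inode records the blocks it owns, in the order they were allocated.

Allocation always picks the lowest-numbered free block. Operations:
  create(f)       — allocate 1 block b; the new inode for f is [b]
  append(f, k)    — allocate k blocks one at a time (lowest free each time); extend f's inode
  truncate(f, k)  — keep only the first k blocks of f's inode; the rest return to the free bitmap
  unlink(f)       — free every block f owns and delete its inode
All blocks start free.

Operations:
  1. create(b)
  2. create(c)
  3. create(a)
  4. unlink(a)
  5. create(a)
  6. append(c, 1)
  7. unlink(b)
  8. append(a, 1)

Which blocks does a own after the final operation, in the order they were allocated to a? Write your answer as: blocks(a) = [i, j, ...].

blocks(a) = [2, 0]

create(b): bitmap=F............ | b=[0]
create(c): bitmap=FF........... | b=[0] c=[1]
create(a): bitmap=FFF.......... | a=[2] b=[0] c=[1]
unlink(a): bitmap=FF........... | b=[0] c=[1]
create(a): bitmap=FFF.......... | a=[2] b=[0] c=[1]
append(c, 1): bitmap=FFFF......... | a=[2] b=[0] c=[1, 3]
unlink(b): bitmap=.FFF......... | a=[2] c=[1, 3]
append(a, 1): bitmap=FFFF......... | a=[2, 0] c=[1, 3]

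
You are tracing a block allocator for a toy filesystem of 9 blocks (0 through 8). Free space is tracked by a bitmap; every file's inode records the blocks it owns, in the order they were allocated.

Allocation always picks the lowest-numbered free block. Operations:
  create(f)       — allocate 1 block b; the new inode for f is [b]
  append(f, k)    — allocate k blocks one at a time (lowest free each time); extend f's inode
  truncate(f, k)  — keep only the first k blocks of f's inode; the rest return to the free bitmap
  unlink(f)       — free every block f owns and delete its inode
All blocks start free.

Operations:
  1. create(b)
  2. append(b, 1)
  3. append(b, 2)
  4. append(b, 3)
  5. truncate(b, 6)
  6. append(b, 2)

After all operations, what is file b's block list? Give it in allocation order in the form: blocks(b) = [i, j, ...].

blocks(b) = [0, 1, 2, 3, 4, 5, 6, 7]

[1] create(b) — b=0 (map F........)
[2] append(b, 1) — b=0,1 (map FF.......)
[3] append(b, 2) — b=0,1,2,3 (map FFFF.....)
[4] append(b, 3) — b=0,1,2,3,4,5,6 (map FFFFFFF..)
[5] truncate(b, 6) — b=0,1,2,3,4,5 (map FFFFFF...)
[6] append(b, 2) — b=0,1,2,3,4,5,6,7 (map FFFFFFFF.)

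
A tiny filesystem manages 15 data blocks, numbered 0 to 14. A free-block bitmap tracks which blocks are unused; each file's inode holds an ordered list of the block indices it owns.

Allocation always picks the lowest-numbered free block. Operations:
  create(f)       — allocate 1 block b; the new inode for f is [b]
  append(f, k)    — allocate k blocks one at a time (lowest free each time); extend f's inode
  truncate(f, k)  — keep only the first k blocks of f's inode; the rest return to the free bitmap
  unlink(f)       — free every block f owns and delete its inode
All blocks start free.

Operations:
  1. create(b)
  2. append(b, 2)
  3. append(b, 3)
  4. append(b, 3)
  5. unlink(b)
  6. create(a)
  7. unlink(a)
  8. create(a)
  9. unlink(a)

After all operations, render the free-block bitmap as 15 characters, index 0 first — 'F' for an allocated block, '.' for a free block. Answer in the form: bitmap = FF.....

bitmap = ...............

after create(b) → b:[0]  free=[F..............]
after append(b, 2) → b:[0, 1, 2]  free=[FFF............]
after append(b, 3) → b:[0, 1, 2, 3, 4, 5]  free=[FFFFFF.........]
after append(b, 3) → b:[0, 1, 2, 3, 4, 5, 6, 7, 8]  free=[FFFFFFFFF......]
after unlink(b) →   free=[...............]
after create(a) → a:[0]  free=[F..............]
after unlink(a) →   free=[...............]
after create(a) → a:[0]  free=[F..............]
after unlink(a) →   free=[...............]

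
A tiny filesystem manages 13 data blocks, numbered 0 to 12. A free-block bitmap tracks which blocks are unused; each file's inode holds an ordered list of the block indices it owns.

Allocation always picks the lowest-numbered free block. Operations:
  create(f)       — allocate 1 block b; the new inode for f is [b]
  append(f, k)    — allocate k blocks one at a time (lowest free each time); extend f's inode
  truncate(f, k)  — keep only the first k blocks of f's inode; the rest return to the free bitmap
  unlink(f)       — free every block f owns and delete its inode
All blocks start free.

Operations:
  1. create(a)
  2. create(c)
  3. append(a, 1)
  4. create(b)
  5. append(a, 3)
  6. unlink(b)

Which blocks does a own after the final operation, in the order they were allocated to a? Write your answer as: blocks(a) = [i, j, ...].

create(a): bitmap=F............ | a=[0]
create(c): bitmap=FF........... | a=[0] c=[1]
append(a, 1): bitmap=FFF.......... | a=[0, 2] c=[1]
create(b): bitmap=FFFF......... | a=[0, 2] b=[3] c=[1]
append(a, 3): bitmap=FFFFFFF...... | a=[0, 2, 4, 5, 6] b=[3] c=[1]
unlink(b): bitmap=FFF.FFF...... | a=[0, 2, 4, 5, 6] c=[1]

blocks(a) = [0, 2, 4, 5, 6]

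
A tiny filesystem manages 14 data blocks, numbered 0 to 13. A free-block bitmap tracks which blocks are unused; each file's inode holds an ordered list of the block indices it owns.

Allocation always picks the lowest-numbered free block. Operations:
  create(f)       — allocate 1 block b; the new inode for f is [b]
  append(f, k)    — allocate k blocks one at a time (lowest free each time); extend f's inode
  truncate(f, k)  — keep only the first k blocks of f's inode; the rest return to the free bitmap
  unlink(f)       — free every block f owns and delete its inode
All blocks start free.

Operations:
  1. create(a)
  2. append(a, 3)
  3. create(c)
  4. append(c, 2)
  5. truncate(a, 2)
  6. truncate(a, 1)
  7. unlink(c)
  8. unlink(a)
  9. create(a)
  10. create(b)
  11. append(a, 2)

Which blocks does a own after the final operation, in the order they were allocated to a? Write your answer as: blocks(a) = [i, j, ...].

blocks(a) = [0, 2, 3]

[1] create(a) — a=0 (map F.............)
[2] append(a, 3) — a=0,1,2,3 (map FFFF..........)
[3] create(c) — a=0,1,2,3 c=4 (map FFFFF.........)
[4] append(c, 2) — a=0,1,2,3 c=4,5,6 (map FFFFFFF.......)
[5] truncate(a, 2) — a=0,1 c=4,5,6 (map FF..FFF.......)
[6] truncate(a, 1) — a=0 c=4,5,6 (map F...FFF.......)
[7] unlink(c) — a=0 (map F.............)
[8] unlink(a) —  (map ..............)
[9] create(a) — a=0 (map F.............)
[10] create(b) — a=0 b=1 (map FF............)
[11] append(a, 2) — a=0,2,3 b=1 (map FFFF..........)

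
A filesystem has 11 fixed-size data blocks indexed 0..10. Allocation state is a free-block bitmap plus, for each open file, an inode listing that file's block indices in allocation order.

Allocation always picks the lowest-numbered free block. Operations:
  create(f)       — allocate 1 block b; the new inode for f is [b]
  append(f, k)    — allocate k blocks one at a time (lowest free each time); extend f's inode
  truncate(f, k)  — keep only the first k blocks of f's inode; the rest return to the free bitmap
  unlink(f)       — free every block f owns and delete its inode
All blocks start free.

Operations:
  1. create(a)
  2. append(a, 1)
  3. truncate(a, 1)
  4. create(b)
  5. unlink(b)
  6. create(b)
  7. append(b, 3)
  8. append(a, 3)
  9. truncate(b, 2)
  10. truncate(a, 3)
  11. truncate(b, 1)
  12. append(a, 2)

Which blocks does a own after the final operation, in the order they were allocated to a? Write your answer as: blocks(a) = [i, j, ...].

blocks(a) = [0, 5, 6, 2, 3]

  1. create(a)  ⇒  F..........  {a→[0]}
  2. append(a, 1)  ⇒  FF.........  {a→[0, 1]}
  3. truncate(a, 1)  ⇒  F..........  {a→[0]}
  4. create(b)  ⇒  FF.........  {a→[0]; b→[1]}
  5. unlink(b)  ⇒  F..........  {a→[0]}
  6. create(b)  ⇒  FF.........  {a→[0]; b→[1]}
  7. append(b, 3)  ⇒  FFFFF......  {a→[0]; b→[1, 2, 3, 4]}
  8. append(a, 3)  ⇒  FFFFFFFF...  {a→[0, 5, 6, 7]; b→[1, 2, 3, 4]}
  9. truncate(b, 2)  ⇒  FFF..FFF...  {a→[0, 5, 6, 7]; b→[1, 2]}
  10. truncate(a, 3)  ⇒  FFF..FF....  {a→[0, 5, 6]; b→[1, 2]}
  11. truncate(b, 1)  ⇒  FF...FF....  {a→[0, 5, 6]; b→[1]}
  12. append(a, 2)  ⇒  FFFF.FF....  {a→[0, 5, 6, 2, 3]; b→[1]}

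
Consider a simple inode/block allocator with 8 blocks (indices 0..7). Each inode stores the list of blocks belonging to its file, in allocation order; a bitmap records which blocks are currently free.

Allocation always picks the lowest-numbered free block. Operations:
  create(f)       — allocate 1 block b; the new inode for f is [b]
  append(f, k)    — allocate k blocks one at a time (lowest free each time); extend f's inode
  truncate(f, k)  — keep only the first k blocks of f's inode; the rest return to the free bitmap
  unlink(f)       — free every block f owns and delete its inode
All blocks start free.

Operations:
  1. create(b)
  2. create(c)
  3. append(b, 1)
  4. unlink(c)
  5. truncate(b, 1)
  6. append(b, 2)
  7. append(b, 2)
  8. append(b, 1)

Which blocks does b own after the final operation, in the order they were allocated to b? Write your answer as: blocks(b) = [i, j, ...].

[1] create(b) — b=0 (map F.......)
[2] create(c) — b=0 c=1 (map FF......)
[3] append(b, 1) — b=0,2 c=1 (map FFF.....)
[4] unlink(c) — b=0,2 (map F.F.....)
[5] truncate(b, 1) — b=0 (map F.......)
[6] append(b, 2) — b=0,1,2 (map FFF.....)
[7] append(b, 2) — b=0,1,2,3,4 (map FFFFF...)
[8] append(b, 1) — b=0,1,2,3,4,5 (map FFFFFF..)

blocks(b) = [0, 1, 2, 3, 4, 5]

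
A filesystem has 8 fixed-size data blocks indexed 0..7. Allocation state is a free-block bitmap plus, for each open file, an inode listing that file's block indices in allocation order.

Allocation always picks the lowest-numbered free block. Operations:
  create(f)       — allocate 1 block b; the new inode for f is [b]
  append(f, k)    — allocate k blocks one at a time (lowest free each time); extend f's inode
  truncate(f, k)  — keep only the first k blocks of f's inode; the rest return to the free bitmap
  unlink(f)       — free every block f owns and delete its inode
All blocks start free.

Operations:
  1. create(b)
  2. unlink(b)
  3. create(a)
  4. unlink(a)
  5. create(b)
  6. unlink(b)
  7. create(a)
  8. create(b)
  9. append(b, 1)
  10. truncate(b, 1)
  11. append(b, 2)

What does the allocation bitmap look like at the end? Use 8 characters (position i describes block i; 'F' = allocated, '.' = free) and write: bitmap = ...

bitmap = FFFF....

create(b): bitmap=F....... | b=[0]
unlink(b): bitmap=........ | 
create(a): bitmap=F....... | a=[0]
unlink(a): bitmap=........ | 
create(b): bitmap=F....... | b=[0]
unlink(b): bitmap=........ | 
create(a): bitmap=F....... | a=[0]
create(b): bitmap=FF...... | a=[0] b=[1]
append(b, 1): bitmap=FFF..... | a=[0] b=[1, 2]
truncate(b, 1): bitmap=FF...... | a=[0] b=[1]
append(b, 2): bitmap=FFFF.... | a=[0] b=[1, 2, 3]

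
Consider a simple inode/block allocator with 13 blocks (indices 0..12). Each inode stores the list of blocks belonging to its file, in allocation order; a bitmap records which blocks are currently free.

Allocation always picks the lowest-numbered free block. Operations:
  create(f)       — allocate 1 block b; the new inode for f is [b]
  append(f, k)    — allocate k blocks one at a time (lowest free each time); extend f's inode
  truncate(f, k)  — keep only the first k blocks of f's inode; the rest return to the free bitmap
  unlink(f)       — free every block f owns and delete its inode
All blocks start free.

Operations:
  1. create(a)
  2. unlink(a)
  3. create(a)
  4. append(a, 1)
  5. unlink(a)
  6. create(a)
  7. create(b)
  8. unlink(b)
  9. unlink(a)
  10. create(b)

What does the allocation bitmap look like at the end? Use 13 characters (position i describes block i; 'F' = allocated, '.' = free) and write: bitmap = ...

bitmap = F............

[1] create(a) — a=0 (map F............)
[2] unlink(a) —  (map .............)
[3] create(a) — a=0 (map F............)
[4] append(a, 1) — a=0,1 (map FF...........)
[5] unlink(a) —  (map .............)
[6] create(a) — a=0 (map F............)
[7] create(b) — a=0 b=1 (map FF...........)
[8] unlink(b) — a=0 (map F............)
[9] unlink(a) —  (map .............)
[10] create(b) — b=0 (map F............)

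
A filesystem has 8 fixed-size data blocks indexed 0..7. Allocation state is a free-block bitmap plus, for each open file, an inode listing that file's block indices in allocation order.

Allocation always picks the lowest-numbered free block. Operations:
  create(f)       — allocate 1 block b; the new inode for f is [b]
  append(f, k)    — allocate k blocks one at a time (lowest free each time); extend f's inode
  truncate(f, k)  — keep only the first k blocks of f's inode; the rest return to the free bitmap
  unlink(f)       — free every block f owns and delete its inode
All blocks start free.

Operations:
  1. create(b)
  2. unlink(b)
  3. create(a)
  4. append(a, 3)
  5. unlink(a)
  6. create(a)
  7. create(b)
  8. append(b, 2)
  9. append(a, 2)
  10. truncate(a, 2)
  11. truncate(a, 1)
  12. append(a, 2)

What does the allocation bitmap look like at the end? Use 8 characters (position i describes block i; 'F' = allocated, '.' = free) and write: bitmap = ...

after create(b) → b:[0]  free=[F.......]
after unlink(b) →   free=[........]
after create(a) → a:[0]  free=[F.......]
after append(a, 3) → a:[0, 1, 2, 3]  free=[FFFF....]
after unlink(a) →   free=[........]
after create(a) → a:[0]  free=[F.......]
after create(b) → a:[0], b:[1]  free=[FF......]
after append(b, 2) → a:[0], b:[1, 2, 3]  free=[FFFF....]
after append(a, 2) → a:[0, 4, 5], b:[1, 2, 3]  free=[FFFFFF..]
after truncate(a, 2) → a:[0, 4], b:[1, 2, 3]  free=[FFFFF...]
after truncate(a, 1) → a:[0], b:[1, 2, 3]  free=[FFFF....]
after append(a, 2) → a:[0, 4, 5], b:[1, 2, 3]  free=[FFFFFF..]

bitmap = FFFFFF..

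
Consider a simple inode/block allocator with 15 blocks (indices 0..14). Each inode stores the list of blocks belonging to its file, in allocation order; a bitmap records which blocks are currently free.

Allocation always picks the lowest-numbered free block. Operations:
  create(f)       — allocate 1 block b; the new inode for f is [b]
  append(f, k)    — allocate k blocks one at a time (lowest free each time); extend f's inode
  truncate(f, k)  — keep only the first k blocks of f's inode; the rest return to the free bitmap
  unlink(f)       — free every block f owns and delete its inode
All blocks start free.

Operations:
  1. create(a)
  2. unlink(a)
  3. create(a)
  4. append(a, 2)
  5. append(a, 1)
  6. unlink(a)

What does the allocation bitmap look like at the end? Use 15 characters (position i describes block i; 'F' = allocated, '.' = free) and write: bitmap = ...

create(a): bitmap=F.............. | a=[0]
unlink(a): bitmap=............... | 
create(a): bitmap=F.............. | a=[0]
append(a, 2): bitmap=FFF............ | a=[0, 1, 2]
append(a, 1): bitmap=FFFF........... | a=[0, 1, 2, 3]
unlink(a): bitmap=............... | 

bitmap = ...............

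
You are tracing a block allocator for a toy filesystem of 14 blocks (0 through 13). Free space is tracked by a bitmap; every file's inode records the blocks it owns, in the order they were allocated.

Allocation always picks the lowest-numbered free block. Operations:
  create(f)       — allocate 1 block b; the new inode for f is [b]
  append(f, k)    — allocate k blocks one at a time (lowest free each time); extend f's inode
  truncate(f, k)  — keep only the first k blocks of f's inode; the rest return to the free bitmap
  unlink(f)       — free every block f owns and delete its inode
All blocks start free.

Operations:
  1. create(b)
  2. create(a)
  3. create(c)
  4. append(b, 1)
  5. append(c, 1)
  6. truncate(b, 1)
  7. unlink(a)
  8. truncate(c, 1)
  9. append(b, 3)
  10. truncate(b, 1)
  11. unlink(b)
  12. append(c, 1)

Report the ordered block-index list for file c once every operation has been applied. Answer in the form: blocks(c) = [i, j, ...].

blocks(c) = [2, 0]

create(b): bitmap=F............. | b=[0]
create(a): bitmap=FF............ | a=[1] b=[0]
create(c): bitmap=FFF........... | a=[1] b=[0] c=[2]
append(b, 1): bitmap=FFFF.......... | a=[1] b=[0, 3] c=[2]
append(c, 1): bitmap=FFFFF......... | a=[1] b=[0, 3] c=[2, 4]
truncate(b, 1): bitmap=FFF.F......... | a=[1] b=[0] c=[2, 4]
unlink(a): bitmap=F.F.F......... | b=[0] c=[2, 4]
truncate(c, 1): bitmap=F.F........... | b=[0] c=[2]
append(b, 3): bitmap=FFFFF......... | b=[0, 1, 3, 4] c=[2]
truncate(b, 1): bitmap=F.F........... | b=[0] c=[2]
unlink(b): bitmap=..F........... | c=[2]
append(c, 1): bitmap=F.F........... | c=[2, 0]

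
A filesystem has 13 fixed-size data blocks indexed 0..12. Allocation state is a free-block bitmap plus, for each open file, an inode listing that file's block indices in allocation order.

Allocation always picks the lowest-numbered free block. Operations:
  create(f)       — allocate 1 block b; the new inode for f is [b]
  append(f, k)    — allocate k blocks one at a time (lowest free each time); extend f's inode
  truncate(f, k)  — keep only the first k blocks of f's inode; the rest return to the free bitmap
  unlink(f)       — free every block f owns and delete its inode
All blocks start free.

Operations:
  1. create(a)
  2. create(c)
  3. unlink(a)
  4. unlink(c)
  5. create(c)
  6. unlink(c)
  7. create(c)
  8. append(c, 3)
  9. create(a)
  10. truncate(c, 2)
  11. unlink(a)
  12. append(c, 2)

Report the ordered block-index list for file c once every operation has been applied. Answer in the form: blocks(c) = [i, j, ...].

  1. create(a)  ⇒  F............  {a→[0]}
  2. create(c)  ⇒  FF...........  {a→[0]; c→[1]}
  3. unlink(a)  ⇒  .F...........  {c→[1]}
  4. unlink(c)  ⇒  .............  {}
  5. create(c)  ⇒  F............  {c→[0]}
  6. unlink(c)  ⇒  .............  {}
  7. create(c)  ⇒  F............  {c→[0]}
  8. append(c, 3)  ⇒  FFFF.........  {c→[0, 1, 2, 3]}
  9. create(a)  ⇒  FFFFF........  {a→[4]; c→[0, 1, 2, 3]}
  10. truncate(c, 2)  ⇒  FF..F........  {a→[4]; c→[0, 1]}
  11. unlink(a)  ⇒  FF...........  {c→[0, 1]}
  12. append(c, 2)  ⇒  FFFF.........  {c→[0, 1, 2, 3]}

blocks(c) = [0, 1, 2, 3]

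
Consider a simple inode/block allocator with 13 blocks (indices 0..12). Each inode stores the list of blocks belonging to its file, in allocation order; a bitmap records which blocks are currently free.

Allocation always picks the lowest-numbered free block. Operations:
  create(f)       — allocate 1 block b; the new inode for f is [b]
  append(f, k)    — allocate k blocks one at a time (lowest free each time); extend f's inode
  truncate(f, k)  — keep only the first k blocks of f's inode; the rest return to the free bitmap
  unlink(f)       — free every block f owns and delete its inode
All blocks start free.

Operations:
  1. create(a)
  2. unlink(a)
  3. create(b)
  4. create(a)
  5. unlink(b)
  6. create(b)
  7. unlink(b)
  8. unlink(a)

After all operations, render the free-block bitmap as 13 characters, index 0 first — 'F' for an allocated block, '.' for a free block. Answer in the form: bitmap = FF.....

bitmap = .............

  1. create(a)  ⇒  F............  {a→[0]}
  2. unlink(a)  ⇒  .............  {}
  3. create(b)  ⇒  F............  {b→[0]}
  4. create(a)  ⇒  FF...........  {a→[1]; b→[0]}
  5. unlink(b)  ⇒  .F...........  {a→[1]}
  6. create(b)  ⇒  FF...........  {a→[1]; b→[0]}
  7. unlink(b)  ⇒  .F...........  {a→[1]}
  8. unlink(a)  ⇒  .............  {}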